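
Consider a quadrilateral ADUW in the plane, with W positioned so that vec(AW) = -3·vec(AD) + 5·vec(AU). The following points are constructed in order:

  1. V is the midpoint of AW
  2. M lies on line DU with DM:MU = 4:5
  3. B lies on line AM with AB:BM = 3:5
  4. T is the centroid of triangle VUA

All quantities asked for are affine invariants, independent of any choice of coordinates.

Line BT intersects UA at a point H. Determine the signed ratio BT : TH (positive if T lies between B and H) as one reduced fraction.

BT:TH = -17/12

Work in coordinates with A = (0, 0), D = (1, 0), U = (0, 1), W = (-3, 5).
1. V is the midpoint of AW ⇒ V = (-3/2, 5/2)
2. M lies on line DU with DM:MU = 4:5 ⇒ M = (5/9, 4/9)
3. B lies on line AM with AB:BM = 3:5 ⇒ B = (5/24, 1/6)
4. T is the centroid of triangle VUA ⇒ T = (-1/2, 7/6)
line BT meets UA at H = (0, 47/102)
T = B + t·(H−B) with t = 17/5, so BT:TH = 17/5:-12/5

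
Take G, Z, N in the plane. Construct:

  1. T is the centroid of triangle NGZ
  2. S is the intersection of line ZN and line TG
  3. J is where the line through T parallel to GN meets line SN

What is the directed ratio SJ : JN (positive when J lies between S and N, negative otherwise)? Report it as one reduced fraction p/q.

SJ:JN = 1/2

Assign G = (0, 0), Z = (1, 0), N = (0, 1) — the answer is frame-independent, so this choice is without loss of generality.
1. T is the centroid of triangle NGZ ⇒ T = (1/3, 1/3)
2. S is the intersection of line ZN and line TG ⇒ S = (1/2, 1/2)
3. J is where the line through T parallel to GN meets line SN ⇒ J = (1/3, 2/3)
J = S + t·(N−S) with t = 1/3, so SJ:JN = t:(1−t) = 1/3:2/3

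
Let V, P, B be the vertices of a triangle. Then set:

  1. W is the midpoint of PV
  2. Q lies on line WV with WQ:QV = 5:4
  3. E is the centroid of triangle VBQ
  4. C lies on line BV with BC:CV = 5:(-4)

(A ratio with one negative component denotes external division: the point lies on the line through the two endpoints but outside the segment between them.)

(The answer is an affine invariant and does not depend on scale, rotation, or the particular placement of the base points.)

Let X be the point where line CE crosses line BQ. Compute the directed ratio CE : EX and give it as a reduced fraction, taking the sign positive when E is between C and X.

CE:EX = 14

Choose coordinates V = (0, 0), P = (1, 0), B = (0, 1).
1. W is the midpoint of PV ⇒ W = (1/2, 0)
2. Q lies on line WV with WQ:QV = 5:4 ⇒ Q = (2/9, 0)
3. E is the centroid of triangle VBQ ⇒ E = (2/27, 1/3)
4. C lies on line BV with BC:CV = 5:(-4) ⇒ C = (0, -4)
line CE meets BQ at X = (5/63, 9/14)
E = C + t·(X−C) with t = 14/15, so CE:EX = 14/15:1/15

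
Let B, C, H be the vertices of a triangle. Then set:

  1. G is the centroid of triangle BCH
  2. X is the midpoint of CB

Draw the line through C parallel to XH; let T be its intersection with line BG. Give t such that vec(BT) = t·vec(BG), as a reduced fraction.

Choose coordinates B = (0, 0), C = (1, 0), H = (0, 1).
1. G is the centroid of triangle BCH ⇒ G = (1/3, 1/3)
2. X is the midpoint of CB ⇒ X = (1/2, 0)
through C parallel to XH: direction (-1/2, 1); meets BG at T = (2/3, 2/3)
T = B + t·(G−B) with t = 2

t = 2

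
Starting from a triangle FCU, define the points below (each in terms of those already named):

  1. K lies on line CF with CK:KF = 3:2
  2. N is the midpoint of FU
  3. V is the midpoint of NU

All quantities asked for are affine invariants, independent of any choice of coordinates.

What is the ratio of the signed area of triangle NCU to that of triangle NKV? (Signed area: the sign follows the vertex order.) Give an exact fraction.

[NCU]:[NKV] = 5

Set F = (0, 0), C = (1, 0), U = (0, 1); any affine frame gives the same invariant.
1. K lies on line CF with CK:KF = 3:2 ⇒ K = (2/5, 0)
2. N is the midpoint of FU ⇒ N = (0, 1/2)
3. V is the midpoint of NU ⇒ V = (0, 3/4)
2·[NCU] = 1/2, 2·[NKV] = 1/10
[NCU]:[NKV] = 1/2:1/10 = 5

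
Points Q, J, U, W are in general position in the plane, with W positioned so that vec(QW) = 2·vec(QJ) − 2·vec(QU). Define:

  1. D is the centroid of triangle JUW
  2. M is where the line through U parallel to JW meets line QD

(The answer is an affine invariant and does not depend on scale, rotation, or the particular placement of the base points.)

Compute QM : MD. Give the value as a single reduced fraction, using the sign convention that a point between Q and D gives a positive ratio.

Set Q = (0, 0), J = (1, 0), U = (0, 1), W = (2, -2); any affine frame gives the same invariant.
1. D is the centroid of triangle JUW ⇒ D = (1, -1/3)
2. M is where the line through U parallel to JW meets line QD ⇒ M = (3/5, -1/5)
M = Q + t·(D−Q) with t = 3/5, so QM:MD = t:(1−t) = 3/5:2/5

QM:MD = 3/2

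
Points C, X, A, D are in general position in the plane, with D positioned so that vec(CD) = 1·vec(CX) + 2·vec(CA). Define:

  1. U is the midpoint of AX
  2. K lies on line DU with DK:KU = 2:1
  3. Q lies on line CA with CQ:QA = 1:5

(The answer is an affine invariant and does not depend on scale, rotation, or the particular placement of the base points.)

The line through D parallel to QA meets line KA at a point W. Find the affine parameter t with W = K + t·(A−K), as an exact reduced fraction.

t = -1/2

Set C = (0, 0), X = (1, 0), A = (0, 1), D = (1, 2); any affine frame gives the same invariant.
1. U is the midpoint of AX ⇒ U = (1/2, 1/2)
2. K lies on line DU with DK:KU = 2:1 ⇒ K = (2/3, 1)
3. Q lies on line CA with CQ:QA = 1:5 ⇒ Q = (0, 1/6)
through D parallel to QA: direction (0, 5/6); meets KA at W = (1, 1)
W = K + t·(A−K) with t = -1/2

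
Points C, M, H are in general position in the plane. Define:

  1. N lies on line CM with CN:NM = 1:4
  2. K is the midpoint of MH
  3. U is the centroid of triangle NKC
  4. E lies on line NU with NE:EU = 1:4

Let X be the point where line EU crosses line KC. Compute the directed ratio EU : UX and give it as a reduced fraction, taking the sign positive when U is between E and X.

EU:UX = 8/5

Choose coordinates C = (0, 0), M = (1, 0), H = (0, 1).
1. N lies on line CM with CN:NM = 1:4 ⇒ N = (1/5, 0)
2. K is the midpoint of MH ⇒ K = (1/2, 1/2)
3. U is the centroid of triangle NKC ⇒ U = (7/30, 1/6)
4. E lies on line NU with NE:EU = 1:4 ⇒ E = (31/150, 1/30)
line EU meets KC at X = (1/4, 1/4)
U = E + t·(X−E) with t = 8/13, so EU:UX = 8/13:5/13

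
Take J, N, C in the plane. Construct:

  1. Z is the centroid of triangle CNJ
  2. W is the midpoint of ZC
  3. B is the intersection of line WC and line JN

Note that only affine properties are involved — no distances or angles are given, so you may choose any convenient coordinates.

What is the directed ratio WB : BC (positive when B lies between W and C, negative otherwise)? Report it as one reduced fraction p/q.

Choose coordinates J = (0, 0), N = (1, 0), C = (0, 1).
1. Z is the centroid of triangle CNJ ⇒ Z = (1/3, 1/3)
2. W is the midpoint of ZC ⇒ W = (1/6, 2/3)
3. B is the intersection of line WC and line JN ⇒ B = (1/2, 0)
B = W + t·(C−W) with t = -2, so WB:BC = t:(1−t) = -2:3

WB:BC = -2/3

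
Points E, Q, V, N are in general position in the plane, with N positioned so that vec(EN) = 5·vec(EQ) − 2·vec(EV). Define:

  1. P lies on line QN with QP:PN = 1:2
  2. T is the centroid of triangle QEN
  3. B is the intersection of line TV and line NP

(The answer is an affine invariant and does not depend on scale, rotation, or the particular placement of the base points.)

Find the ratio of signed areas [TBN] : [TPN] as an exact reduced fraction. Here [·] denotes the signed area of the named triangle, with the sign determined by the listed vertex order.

[TBN]:[TPN] = 21/16

Assign E = (0, 0), Q = (1, 0), V = (0, 1), N = (5, -2) — the answer is frame-independent, so this choice is without loss of generality.
1. P lies on line QN with QP:PN = 1:2 ⇒ P = (7/3, -2/3)
2. T is the centroid of triangle QEN ⇒ T = (2, -2/3)
3. B is the intersection of line TV and line NP ⇒ B = (3/2, -1/4)
2·[TBN] = -7/12, 2·[TPN] = -4/9
[TBN]:[TPN] = -7/12:-4/9 = 21/16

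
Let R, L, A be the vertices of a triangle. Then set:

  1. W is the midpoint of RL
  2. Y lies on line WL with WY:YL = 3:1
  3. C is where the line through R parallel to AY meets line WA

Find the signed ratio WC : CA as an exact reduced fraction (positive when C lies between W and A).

Assign R = (0, 0), L = (1, 0), A = (0, 1) — the answer is frame-independent, so this choice is without loss of generality.
1. W is the midpoint of RL ⇒ W = (1/2, 0)
2. Y lies on line WL with WY:YL = 3:1 ⇒ Y = (7/8, 0)
3. C is where the line through R parallel to AY meets line WA ⇒ C = (7/6, -4/3)
C = W + t·(A−W) with t = -4/3, so WC:CA = t:(1−t) = -4/3:7/3

WC:CA = -4/7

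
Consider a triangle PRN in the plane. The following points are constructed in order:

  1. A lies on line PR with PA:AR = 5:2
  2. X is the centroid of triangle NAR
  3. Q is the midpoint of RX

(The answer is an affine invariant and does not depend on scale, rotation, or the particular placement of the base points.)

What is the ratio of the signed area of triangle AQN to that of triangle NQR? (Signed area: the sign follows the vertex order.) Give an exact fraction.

[AQN]:[NQR] = 4

Choose coordinates P = (0, 0), R = (1, 0), N = (0, 1).
1. A lies on line PR with PA:AR = 5:2 ⇒ A = (5/7, 0)
2. X is the centroid of triangle NAR ⇒ X = (4/7, 1/3)
3. Q is the midpoint of RX ⇒ Q = (11/14, 1/6)
2·[AQN] = 4/21, 2·[NQR] = 1/21
[AQN]:[NQR] = 4/21:1/21 = 4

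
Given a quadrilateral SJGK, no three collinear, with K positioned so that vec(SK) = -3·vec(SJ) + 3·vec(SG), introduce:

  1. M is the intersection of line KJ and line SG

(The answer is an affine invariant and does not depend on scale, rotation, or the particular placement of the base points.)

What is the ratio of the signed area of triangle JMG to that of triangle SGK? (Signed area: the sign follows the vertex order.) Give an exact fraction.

Set S = (0, 0), J = (1, 0), G = (0, 1), K = (-3, 3); any affine frame gives the same invariant.
1. M is the intersection of line KJ and line SG ⇒ M = (0, 3/4)
2·[JMG] = -1/4, 2·[SGK] = 3
[JMG]:[SGK] = -1/4:3 = -1/12

[JMG]:[SGK] = -1/12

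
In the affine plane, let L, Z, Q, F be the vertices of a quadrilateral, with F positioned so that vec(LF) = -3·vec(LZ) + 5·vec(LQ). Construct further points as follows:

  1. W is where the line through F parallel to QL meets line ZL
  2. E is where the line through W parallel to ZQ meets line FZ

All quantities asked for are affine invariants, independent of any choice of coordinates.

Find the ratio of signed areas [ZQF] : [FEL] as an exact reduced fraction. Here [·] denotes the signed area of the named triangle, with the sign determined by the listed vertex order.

Assign L = (0, 0), Z = (1, 0), Q = (0, 1), F = (-3, 5) — the answer is frame-independent, so this choice is without loss of generality.
1. W is where the line through F parallel to QL meets line ZL ⇒ W = (-3, 0)
2. E is where the line through W parallel to ZQ meets line FZ ⇒ E = (17, -20)
2·[ZQF] = -1, 2·[FEL] = -25
[ZQF]:[FEL] = -1:-25 = 1/25

[ZQF]:[FEL] = 1/25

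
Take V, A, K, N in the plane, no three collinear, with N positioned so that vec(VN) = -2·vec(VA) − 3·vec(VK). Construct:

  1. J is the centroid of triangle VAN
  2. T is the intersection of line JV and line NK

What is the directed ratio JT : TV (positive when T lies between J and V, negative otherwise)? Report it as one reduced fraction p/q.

JT:TV = -4/3

Work in coordinates with V = (0, 0), A = (1, 0), K = (0, 1), N = (-2, -3).
1. J is the centroid of triangle VAN ⇒ J = (-1/3, -1)
2. T is the intersection of line JV and line NK ⇒ T = (1, 3)
T = J + t·(V−J) with t = 4, so JT:TV = t:(1−t) = 4:-3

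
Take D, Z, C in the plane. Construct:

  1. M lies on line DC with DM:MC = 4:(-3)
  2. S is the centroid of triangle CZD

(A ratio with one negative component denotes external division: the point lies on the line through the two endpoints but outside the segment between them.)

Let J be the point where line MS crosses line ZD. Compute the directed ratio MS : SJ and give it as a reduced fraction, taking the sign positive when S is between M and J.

Set D = (0, 0), Z = (1, 0), C = (0, 1); any affine frame gives the same invariant.
1. M lies on line DC with DM:MC = 4:(-3) ⇒ M = (0, 4)
2. S is the centroid of triangle CZD ⇒ S = (1/3, 1/3)
line MS meets ZD at J = (4/11, 0)
S = M + t·(J−M) with t = 11/12, so MS:SJ = 11/12:1/12

MS:SJ = 11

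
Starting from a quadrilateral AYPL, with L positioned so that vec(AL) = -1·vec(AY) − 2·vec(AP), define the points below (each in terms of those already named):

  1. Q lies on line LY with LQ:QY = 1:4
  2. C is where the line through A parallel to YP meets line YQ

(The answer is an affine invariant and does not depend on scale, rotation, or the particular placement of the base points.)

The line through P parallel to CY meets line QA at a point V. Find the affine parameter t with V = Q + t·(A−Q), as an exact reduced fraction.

t = 2

Set A = (0, 0), Y = (1, 0), P = (0, 1), L = (-1, -2); any affine frame gives the same invariant.
1. Q lies on line LY with LQ:QY = 1:4 ⇒ Q = (-3/5, -8/5)
2. C is where the line through A parallel to YP meets line YQ ⇒ C = (1/2, -1/2)
through P parallel to CY: direction (1/2, 1/2); meets QA at V = (3/5, 8/5)
V = Q + t·(A−Q) with t = 2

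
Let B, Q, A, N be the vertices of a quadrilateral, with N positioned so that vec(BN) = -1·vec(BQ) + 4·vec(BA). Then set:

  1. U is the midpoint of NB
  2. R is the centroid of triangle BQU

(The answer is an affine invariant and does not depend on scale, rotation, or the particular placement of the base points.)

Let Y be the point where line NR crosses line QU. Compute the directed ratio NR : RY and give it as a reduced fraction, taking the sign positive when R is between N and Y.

Assign B = (0, 0), Q = (1, 0), A = (0, 1), N = (-1, 4) — the answer is frame-independent, so this choice is without loss of generality.
1. U is the midpoint of NB ⇒ U = (-1/2, 2)
2. R is the centroid of triangle BQU ⇒ R = (1/6, 2/3)
line NR meets QU at Y = (-1/8, 3/2)
R = N + t·(Y−N) with t = 4/3, so NR:RY = 4/3:-1/3

NR:RY = -4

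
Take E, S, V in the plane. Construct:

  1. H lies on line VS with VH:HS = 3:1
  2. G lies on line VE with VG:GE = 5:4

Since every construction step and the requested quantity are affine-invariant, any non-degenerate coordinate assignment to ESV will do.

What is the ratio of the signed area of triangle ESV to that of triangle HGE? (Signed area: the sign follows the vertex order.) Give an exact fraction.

Work in coordinates with E = (0, 0), S = (1, 0), V = (0, 1).
1. H lies on line VS with VH:HS = 3:1 ⇒ H = (3/4, 1/4)
2. G lies on line VE with VG:GE = 5:4 ⇒ G = (0, 4/9)
2·[ESV] = 1, 2·[HGE] = 1/3
[ESV]:[HGE] = 1:1/3 = 3

[ESV]:[HGE] = 3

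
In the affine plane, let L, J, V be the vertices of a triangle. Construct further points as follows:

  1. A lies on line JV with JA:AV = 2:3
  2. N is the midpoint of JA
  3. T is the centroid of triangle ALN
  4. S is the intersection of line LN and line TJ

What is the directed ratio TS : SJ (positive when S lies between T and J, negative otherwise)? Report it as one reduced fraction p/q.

TS:SJ = 1/3

Choose coordinates L = (0, 0), J = (1, 0), V = (0, 1).
1. A lies on line JV with JA:AV = 2:3 ⇒ A = (3/5, 2/5)
2. N is the midpoint of JA ⇒ N = (4/5, 1/5)
3. T is the centroid of triangle ALN ⇒ T = (7/15, 1/5)
4. S is the intersection of line LN and line TJ ⇒ S = (3/5, 3/20)
S = T + t·(J−T) with t = 1/4, so TS:SJ = t:(1−t) = 1/4:3/4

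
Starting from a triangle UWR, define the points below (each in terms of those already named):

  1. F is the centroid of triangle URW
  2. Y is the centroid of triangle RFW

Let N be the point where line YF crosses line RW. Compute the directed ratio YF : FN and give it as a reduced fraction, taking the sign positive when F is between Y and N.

YF:FN = -2/3

Assign U = (0, 0), W = (1, 0), R = (0, 1) — the answer is frame-independent, so this choice is without loss of generality.
1. F is the centroid of triangle URW ⇒ F = (1/3, 1/3)
2. Y is the centroid of triangle RFW ⇒ Y = (4/9, 4/9)
line YF meets RW at N = (1/2, 1/2)
F = Y + t·(N−Y) with t = -2, so YF:FN = -2:3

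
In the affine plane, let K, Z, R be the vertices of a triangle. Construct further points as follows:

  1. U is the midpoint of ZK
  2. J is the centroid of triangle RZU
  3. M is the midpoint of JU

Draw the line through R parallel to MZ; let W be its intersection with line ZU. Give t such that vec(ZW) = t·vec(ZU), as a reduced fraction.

Assign K = (0, 0), Z = (1, 0), R = (0, 1) — the answer is frame-independent, so this choice is without loss of generality.
1. U is the midpoint of ZK ⇒ U = (1/2, 0)
2. J is the centroid of triangle RZU ⇒ J = (1/2, 1/3)
3. M is the midpoint of JU ⇒ M = (1/2, 1/6)
through R parallel to MZ: direction (1/2, -1/6); meets ZU at W = (3, 0)
W = Z + t·(U−Z) with t = -4

t = -4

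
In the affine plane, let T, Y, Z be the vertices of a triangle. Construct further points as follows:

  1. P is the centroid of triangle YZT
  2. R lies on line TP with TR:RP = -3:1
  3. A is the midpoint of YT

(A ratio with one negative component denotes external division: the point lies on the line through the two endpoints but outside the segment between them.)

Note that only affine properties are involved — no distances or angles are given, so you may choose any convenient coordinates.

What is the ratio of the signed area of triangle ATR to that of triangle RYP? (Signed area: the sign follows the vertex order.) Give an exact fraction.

Assign T = (0, 0), Y = (1, 0), Z = (0, 1) — the answer is frame-independent, so this choice is without loss of generality.
1. P is the centroid of triangle YZT ⇒ P = (1/3, 1/3)
2. R lies on line TP with TR:RP = -3:1 ⇒ R = (1/2, 1/2)
3. A is the midpoint of YT ⇒ A = (1/2, 0)
2·[ATR] = -1/4, 2·[RYP] = -1/6
[ATR]:[RYP] = -1/4:-1/6 = 3/2

[ATR]:[RYP] = 3/2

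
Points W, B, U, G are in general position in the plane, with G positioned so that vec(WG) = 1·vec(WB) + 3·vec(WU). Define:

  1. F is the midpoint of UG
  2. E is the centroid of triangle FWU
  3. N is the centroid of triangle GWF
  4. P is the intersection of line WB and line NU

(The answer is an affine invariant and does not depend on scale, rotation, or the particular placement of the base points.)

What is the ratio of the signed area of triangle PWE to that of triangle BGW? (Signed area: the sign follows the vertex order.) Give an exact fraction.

Set W = (0, 0), B = (1, 0), U = (0, 1), G = (1, 3); any affine frame gives the same invariant.
1. F is the midpoint of UG ⇒ F = (1/2, 2)
2. E is the centroid of triangle FWU ⇒ E = (1/6, 1)
3. N is the centroid of triangle GWF ⇒ N = (1/2, 5/3)
4. P is the intersection of line WB and line NU ⇒ P = (-3/4, 0)
2·[PWE] = 3/4, 2·[BGW] = 3
[PWE]:[BGW] = 3/4:3 = 1/4

[PWE]:[BGW] = 1/4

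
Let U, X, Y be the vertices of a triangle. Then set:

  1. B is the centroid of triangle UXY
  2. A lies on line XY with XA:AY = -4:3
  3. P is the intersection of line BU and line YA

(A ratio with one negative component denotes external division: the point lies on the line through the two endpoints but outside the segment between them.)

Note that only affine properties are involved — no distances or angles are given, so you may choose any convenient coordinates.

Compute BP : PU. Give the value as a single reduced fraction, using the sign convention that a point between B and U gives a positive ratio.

Assign U = (0, 0), X = (1, 0), Y = (0, 1) — the answer is frame-independent, so this choice is without loss of generality.
1. B is the centroid of triangle UXY ⇒ B = (1/3, 1/3)
2. A lies on line XY with XA:AY = -4:3 ⇒ A = (-3, 4)
3. P is the intersection of line BU and line YA ⇒ P = (1/2, 1/2)
P = B + t·(U−B) with t = -1/2, so BP:PU = t:(1−t) = -1/2:3/2

BP:PU = -1/3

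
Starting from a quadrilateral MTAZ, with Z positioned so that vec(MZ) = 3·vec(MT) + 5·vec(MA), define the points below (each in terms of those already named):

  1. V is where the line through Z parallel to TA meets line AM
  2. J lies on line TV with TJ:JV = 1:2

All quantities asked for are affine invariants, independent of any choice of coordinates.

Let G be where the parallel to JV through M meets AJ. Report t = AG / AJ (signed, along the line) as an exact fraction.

Work in coordinates with M = (0, 0), T = (1, 0), A = (0, 1), Z = (3, 5).
1. V is where the line through Z parallel to TA meets line AM ⇒ V = (0, 8)
2. J lies on line TV with TJ:JV = 1:2 ⇒ J = (2/3, 8/3)
through M parallel to JV: direction (-2/3, 16/3); meets AJ at G = (-2/21, 16/21)
G = A + t·(J−A) with t = -1/7

t = -1/7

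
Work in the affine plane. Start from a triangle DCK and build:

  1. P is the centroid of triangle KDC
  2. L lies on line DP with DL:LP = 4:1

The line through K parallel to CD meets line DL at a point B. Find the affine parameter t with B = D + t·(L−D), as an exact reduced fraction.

Assign D = (0, 0), C = (1, 0), K = (0, 1) — the answer is frame-independent, so this choice is without loss of generality.
1. P is the centroid of triangle KDC ⇒ P = (1/3, 1/3)
2. L lies on line DP with DL:LP = 4:1 ⇒ L = (4/15, 4/15)
through K parallel to CD: direction (-1, 0); meets DL at B = (1, 1)
B = D + t·(L−D) with t = 15/4

t = 15/4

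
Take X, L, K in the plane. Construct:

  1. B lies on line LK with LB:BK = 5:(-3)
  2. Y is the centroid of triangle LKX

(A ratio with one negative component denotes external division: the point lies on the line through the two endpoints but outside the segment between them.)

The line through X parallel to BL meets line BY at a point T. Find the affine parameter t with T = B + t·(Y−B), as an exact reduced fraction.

t = 3

Set X = (0, 0), L = (1, 0), K = (0, 1); any affine frame gives the same invariant.
1. B lies on line LK with LB:BK = 5:(-3) ⇒ B = (-3/2, 5/2)
2. Y is the centroid of triangle LKX ⇒ Y = (1/3, 1/3)
through X parallel to BL: direction (5/2, -5/2); meets BY at T = (4, -4)
T = B + t·(Y−B) with t = 3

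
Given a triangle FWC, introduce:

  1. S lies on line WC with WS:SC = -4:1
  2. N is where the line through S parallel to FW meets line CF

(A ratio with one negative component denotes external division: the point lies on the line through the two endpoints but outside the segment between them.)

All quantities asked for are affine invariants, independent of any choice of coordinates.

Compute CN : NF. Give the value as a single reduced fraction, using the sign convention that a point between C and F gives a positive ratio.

Work in coordinates with F = (0, 0), W = (1, 0), C = (0, 1).
1. S lies on line WC with WS:SC = -4:1 ⇒ S = (-1/3, 4/3)
2. N is where the line through S parallel to FW meets line CF ⇒ N = (0, 4/3)
N = C + t·(F−C) with t = -1/3, so CN:NF = t:(1−t) = -1/3:4/3

CN:NF = -1/4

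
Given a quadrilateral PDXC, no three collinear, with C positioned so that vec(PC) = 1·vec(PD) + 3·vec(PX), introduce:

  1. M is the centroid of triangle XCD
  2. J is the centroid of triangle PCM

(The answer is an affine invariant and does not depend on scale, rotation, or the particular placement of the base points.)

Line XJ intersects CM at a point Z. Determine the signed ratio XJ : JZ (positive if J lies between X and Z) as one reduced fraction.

Choose coordinates P = (0, 0), D = (1, 0), X = (0, 1), C = (1, 3).
1. M is the centroid of triangle XCD ⇒ M = (2/3, 4/3)
2. J is the centroid of triangle PCM ⇒ J = (5/9, 13/9)
line XJ meets CM at Z = (5/7, 11/7)
J = X + t·(Z−X) with t = 7/9, so XJ:JZ = 7/9:2/9

XJ:JZ = 7/2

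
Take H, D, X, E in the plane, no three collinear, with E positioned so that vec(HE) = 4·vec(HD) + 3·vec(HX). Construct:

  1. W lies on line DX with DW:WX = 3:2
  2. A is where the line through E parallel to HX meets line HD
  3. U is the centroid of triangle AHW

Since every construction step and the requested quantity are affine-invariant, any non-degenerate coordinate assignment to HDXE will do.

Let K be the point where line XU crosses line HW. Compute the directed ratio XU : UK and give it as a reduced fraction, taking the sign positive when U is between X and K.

Assign H = (0, 0), D = (1, 0), X = (0, 1), E = (4, 3) — the answer is frame-independent, so this choice is without loss of generality.
1. W lies on line DX with DW:WX = 3:2 ⇒ W = (2/5, 3/5)
2. A is where the line through E parallel to HX meets line HD ⇒ A = (4, 0)
3. U is the centroid of triangle AHW ⇒ U = (22/15, 1/5)
line XU meets HW at K = (22/45, 11/15)
U = X + t·(K−X) with t = 3, so XU:UK = 3:-2

XU:UK = -3/2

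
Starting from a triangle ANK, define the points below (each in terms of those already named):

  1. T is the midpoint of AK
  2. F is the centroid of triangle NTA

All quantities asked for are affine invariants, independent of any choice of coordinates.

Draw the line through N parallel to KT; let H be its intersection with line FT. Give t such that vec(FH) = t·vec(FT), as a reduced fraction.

Choose coordinates A = (0, 0), N = (1, 0), K = (0, 1).
1. T is the midpoint of AK ⇒ T = (0, 1/2)
2. F is the centroid of triangle NTA ⇒ F = (1/3, 1/6)
through N parallel to KT: direction (0, -1/2); meets FT at H = (1, -1/2)
H = F + t·(T−F) with t = -2

t = -2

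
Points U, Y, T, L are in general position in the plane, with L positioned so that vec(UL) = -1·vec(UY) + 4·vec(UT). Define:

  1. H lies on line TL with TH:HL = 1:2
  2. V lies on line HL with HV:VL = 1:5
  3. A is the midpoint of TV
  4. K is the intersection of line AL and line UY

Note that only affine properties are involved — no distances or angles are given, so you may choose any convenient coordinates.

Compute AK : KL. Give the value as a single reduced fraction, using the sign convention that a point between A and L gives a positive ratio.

Assign U = (0, 0), Y = (1, 0), T = (0, 1), L = (-1, 4) — the answer is frame-independent, so this choice is without loss of generality.
1. H lies on line TL with TH:HL = 1:2 ⇒ H = (-1/3, 2)
2. V lies on line HL with HV:VL = 1:5 ⇒ V = (-4/9, 7/3)
3. A is the midpoint of TV ⇒ A = (-2/9, 5/3)
4. K is the intersection of line AL and line UY ⇒ K = (1/3, 0)
K = A + t·(L−A) with t = -5/7, so AK:KL = t:(1−t) = -5/7:12/7

AK:KL = -5/12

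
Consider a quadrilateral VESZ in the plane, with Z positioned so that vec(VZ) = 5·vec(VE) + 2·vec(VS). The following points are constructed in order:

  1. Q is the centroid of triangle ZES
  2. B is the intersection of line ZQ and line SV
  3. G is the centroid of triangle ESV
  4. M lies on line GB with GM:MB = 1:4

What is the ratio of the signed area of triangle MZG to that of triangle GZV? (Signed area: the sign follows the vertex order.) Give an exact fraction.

[MZG]:[GZV] = 1/9

Assign V = (0, 0), E = (1, 0), S = (0, 1), Z = (5, 2) — the answer is frame-independent, so this choice is without loss of generality.
1. Q is the centroid of triangle ZES ⇒ Q = (2, 1)
2. B is the intersection of line ZQ and line SV ⇒ B = (0, 1/3)
3. G is the centroid of triangle ESV ⇒ G = (1/3, 1/3)
4. M lies on line GB with GM:MB = 1:4 ⇒ M = (4/15, 1/3)
2·[MZG] = -1/9, 2·[GZV] = -1
[MZG]:[GZV] = -1/9:-1 = 1/9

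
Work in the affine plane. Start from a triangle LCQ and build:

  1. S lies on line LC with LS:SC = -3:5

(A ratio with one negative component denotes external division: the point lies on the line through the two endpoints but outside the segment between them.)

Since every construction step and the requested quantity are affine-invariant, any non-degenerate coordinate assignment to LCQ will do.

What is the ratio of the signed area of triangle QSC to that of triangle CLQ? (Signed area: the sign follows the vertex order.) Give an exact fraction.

Work in coordinates with L = (0, 0), C = (1, 0), Q = (0, 1).
1. S lies on line LC with LS:SC = -3:5 ⇒ S = (-3/2, 0)
2·[QSC] = 5/2, 2·[CLQ] = -1
[QSC]:[CLQ] = 5/2:-1 = -5/2

[QSC]:[CLQ] = -5/2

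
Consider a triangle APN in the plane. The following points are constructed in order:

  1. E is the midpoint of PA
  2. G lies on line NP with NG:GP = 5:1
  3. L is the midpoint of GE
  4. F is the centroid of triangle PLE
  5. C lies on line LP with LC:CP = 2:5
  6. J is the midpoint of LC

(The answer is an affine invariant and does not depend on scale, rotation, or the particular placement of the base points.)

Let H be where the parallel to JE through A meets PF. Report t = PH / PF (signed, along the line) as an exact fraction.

Work in coordinates with A = (0, 0), P = (1, 0), N = (0, 1).
1. E is the midpoint of PA ⇒ E = (1/2, 0)
2. G lies on line NP with NG:GP = 5:1 ⇒ G = (5/6, 1/6)
3. L is the midpoint of GE ⇒ L = (2/3, 1/12)
4. F is the centroid of triangle PLE ⇒ F = (13/18, 1/36)
5. C lies on line LP with LC:CP = 2:5 ⇒ C = (16/21, 5/84)
6. J is the midpoint of LC ⇒ J = (5/7, 1/14)
through A parallel to JE: direction (-3/14, -1/14); meets PF at H = (3/13, 1/13)
H = P + t·(F−P) with t = 36/13

t = 36/13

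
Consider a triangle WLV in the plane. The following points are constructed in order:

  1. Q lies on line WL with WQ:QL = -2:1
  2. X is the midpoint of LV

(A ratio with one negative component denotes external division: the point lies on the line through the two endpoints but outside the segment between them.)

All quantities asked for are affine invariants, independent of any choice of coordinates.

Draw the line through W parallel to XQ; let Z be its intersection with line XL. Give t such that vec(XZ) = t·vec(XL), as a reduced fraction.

t = 2

Set W = (0, 0), L = (1, 0), V = (0, 1); any affine frame gives the same invariant.
1. Q lies on line WL with WQ:QL = -2:1 ⇒ Q = (2, 0)
2. X is the midpoint of LV ⇒ X = (1/2, 1/2)
through W parallel to XQ: direction (3/2, -1/2); meets XL at Z = (3/2, -1/2)
Z = X + t·(L−X) with t = 2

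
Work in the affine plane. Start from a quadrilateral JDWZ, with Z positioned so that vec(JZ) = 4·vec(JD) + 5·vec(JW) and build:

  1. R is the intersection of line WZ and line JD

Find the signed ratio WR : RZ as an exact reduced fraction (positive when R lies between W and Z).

Set J = (0, 0), D = (1, 0), W = (0, 1), Z = (4, 5); any affine frame gives the same invariant.
1. R is the intersection of line WZ and line JD ⇒ R = (-1, 0)
R = W + t·(Z−W) with t = -1/4, so WR:RZ = t:(1−t) = -1/4:5/4

WR:RZ = -1/5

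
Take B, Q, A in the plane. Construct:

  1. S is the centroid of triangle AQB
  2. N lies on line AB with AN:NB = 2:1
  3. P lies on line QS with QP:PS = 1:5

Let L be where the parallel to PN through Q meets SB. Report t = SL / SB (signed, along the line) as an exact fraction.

Assign B = (0, 0), Q = (1, 0), A = (0, 1) — the answer is frame-independent, so this choice is without loss of generality.
1. S is the centroid of triangle AQB ⇒ S = (1/3, 1/3)
2. N lies on line AB with AN:NB = 2:1 ⇒ N = (0, 1/3)
3. P lies on line QS with QP:PS = 1:5 ⇒ P = (8/9, 1/18)
through Q parallel to PN: direction (-8/9, 5/18); meets SB at L = (5/21, 5/21)
L = S + t·(B−S) with t = 2/7

t = 2/7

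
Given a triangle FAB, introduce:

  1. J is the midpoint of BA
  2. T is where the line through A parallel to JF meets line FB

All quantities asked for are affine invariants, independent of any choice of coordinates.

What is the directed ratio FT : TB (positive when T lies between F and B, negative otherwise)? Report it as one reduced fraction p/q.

Assign F = (0, 0), A = (1, 0), B = (0, 1) — the answer is frame-independent, so this choice is without loss of generality.
1. J is the midpoint of BA ⇒ J = (1/2, 1/2)
2. T is where the line through A parallel to JF meets line FB ⇒ T = (0, -1)
T = F + t·(B−F) with t = -1, so FT:TB = t:(1−t) = -1:2

FT:TB = -1/2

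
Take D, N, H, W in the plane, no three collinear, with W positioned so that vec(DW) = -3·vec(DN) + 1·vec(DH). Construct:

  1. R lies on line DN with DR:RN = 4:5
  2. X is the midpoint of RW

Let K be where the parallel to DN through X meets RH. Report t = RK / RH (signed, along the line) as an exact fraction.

t = 1/2

Set D = (0, 0), N = (1, 0), H = (0, 1), W = (-3, 1); any affine frame gives the same invariant.
1. R lies on line DN with DR:RN = 4:5 ⇒ R = (4/9, 0)
2. X is the midpoint of RW ⇒ X = (-23/18, 1/2)
through X parallel to DN: direction (1, 0); meets RH at K = (2/9, 1/2)
K = R + t·(H−R) with t = 1/2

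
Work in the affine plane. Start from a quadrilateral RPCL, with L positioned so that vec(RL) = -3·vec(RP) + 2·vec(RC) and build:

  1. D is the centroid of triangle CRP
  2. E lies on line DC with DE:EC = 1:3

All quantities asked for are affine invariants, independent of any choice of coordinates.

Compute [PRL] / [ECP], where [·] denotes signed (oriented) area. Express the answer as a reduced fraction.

Choose coordinates R = (0, 0), P = (1, 0), C = (0, 1), L = (-3, 2).
1. D is the centroid of triangle CRP ⇒ D = (1/3, 1/3)
2. E lies on line DC with DE:EC = 1:3 ⇒ E = (1/4, 1/2)
2·[PRL] = -2, 2·[ECP] = -1/4
[PRL]:[ECP] = -2:-1/4 = 8

[PRL]:[ECP] = 8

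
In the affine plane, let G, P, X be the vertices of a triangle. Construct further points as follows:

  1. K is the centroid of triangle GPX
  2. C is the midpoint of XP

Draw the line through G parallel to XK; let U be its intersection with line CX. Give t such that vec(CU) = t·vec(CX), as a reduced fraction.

Set G = (0, 0), P = (1, 0), X = (0, 1); any affine frame gives the same invariant.
1. K is the centroid of triangle GPX ⇒ K = (1/3, 1/3)
2. C is the midpoint of XP ⇒ C = (1/2, 1/2)
through G parallel to XK: direction (1/3, -2/3); meets CX at U = (-1, 2)
U = C + t·(X−C) with t = 3

t = 3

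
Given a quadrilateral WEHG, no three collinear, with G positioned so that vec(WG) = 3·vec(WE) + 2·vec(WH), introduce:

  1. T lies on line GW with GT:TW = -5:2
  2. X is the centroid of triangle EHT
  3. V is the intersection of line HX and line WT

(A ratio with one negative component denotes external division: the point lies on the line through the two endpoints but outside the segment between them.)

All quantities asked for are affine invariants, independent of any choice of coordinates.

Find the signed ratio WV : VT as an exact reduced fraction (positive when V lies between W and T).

Set W = (0, 0), E = (1, 0), H = (0, 1), G = (3, 2); any affine frame gives the same invariant.
1. T lies on line GW with GT:TW = -5:2 ⇒ T = (-2, -4/3)
2. X is the centroid of triangle EHT ⇒ X = (-1/3, -1/9)
3. V is the intersection of line HX and line WT ⇒ V = (-3/8, -1/4)
V = W + t·(T−W) with t = 3/16, so WV:VT = t:(1−t) = 3/16:13/16

WV:VT = 3/13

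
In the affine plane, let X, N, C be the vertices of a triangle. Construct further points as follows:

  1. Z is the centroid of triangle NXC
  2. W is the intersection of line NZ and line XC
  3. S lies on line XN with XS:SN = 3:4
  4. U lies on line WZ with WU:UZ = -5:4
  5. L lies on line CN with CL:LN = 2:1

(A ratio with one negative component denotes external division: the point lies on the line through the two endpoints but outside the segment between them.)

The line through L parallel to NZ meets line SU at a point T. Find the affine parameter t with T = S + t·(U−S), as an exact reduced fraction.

t = 19/12

Choose coordinates X = (0, 0), N = (1, 0), C = (0, 1).
1. Z is the centroid of triangle NXC ⇒ Z = (1/3, 1/3)
2. W is the intersection of line NZ and line XC ⇒ W = (0, 1/2)
3. S lies on line XN with XS:SN = 3:4 ⇒ S = (3/7, 0)
4. U lies on line WZ with WU:UZ = -5:4 ⇒ U = (5/3, -1/3)
5. L lies on line CN with CL:LN = 2:1 ⇒ L = (2/3, 1/3)
through L parallel to NZ: direction (-2/3, 1/3); meets SU at T = (43/18, -19/36)
T = S + t·(U−S) with t = 19/12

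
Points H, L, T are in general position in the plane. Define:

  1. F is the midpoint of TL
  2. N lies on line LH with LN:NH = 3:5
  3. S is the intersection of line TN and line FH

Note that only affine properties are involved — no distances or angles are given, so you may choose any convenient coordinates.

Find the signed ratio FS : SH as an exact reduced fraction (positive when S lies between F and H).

Work in coordinates with H = (0, 0), L = (1, 0), T = (0, 1).
1. F is the midpoint of TL ⇒ F = (1/2, 1/2)
2. N lies on line LH with LN:NH = 3:5 ⇒ N = (5/8, 0)
3. S is the intersection of line TN and line FH ⇒ S = (5/13, 5/13)
S = F + t·(H−F) with t = 3/13, so FS:SH = t:(1−t) = 3/13:10/13

FS:SH = 3/10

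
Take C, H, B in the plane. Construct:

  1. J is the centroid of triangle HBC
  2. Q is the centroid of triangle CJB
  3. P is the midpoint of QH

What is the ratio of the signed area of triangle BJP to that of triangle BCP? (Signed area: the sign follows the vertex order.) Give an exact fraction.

Assign C = (0, 0), H = (1, 0), B = (0, 1) — the answer is frame-independent, so this choice is without loss of generality.
1. J is the centroid of triangle HBC ⇒ J = (1/3, 1/3)
2. Q is the centroid of triangle CJB ⇒ Q = (1/9, 4/9)
3. P is the midpoint of QH ⇒ P = (5/9, 2/9)
2·[BJP] = 1/9, 2·[BCP] = 5/9
[BJP]:[BCP] = 1/9:5/9 = 1/5

[BJP]:[BCP] = 1/5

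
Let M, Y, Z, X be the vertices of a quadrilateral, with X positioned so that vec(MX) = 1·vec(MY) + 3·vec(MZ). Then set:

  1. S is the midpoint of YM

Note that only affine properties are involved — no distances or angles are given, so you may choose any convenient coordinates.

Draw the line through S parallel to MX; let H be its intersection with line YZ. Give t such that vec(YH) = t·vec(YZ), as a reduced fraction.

t = 3/8

Choose coordinates M = (0, 0), Y = (1, 0), Z = (0, 1), X = (1, 3).
1. S is the midpoint of YM ⇒ S = (1/2, 0)
through S parallel to MX: direction (1, 3); meets YZ at H = (5/8, 3/8)
H = Y + t·(Z−Y) with t = 3/8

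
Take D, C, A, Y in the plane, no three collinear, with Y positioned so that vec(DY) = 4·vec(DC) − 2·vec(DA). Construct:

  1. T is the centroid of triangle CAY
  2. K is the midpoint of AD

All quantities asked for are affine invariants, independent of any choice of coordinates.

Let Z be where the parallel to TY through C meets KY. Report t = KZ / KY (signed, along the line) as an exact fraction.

Work in coordinates with D = (0, 0), C = (1, 0), A = (0, 1), Y = (4, -2).
1. T is the centroid of triangle CAY ⇒ T = (5/3, -1/3)
2. K is the midpoint of AD ⇒ K = (0, 1/2)
through C parallel to TY: direction (7/3, -5/3); meets KY at Z = (12/5, -1)
Z = K + t·(Y−K) with t = 3/5

t = 3/5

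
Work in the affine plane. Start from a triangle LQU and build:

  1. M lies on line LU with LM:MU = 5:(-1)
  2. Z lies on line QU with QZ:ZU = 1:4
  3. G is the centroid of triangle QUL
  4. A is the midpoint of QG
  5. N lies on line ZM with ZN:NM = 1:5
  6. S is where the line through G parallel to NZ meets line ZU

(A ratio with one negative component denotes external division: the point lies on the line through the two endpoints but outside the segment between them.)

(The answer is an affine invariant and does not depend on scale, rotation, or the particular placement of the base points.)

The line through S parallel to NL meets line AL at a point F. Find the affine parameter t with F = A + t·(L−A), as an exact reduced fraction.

t = 113/10

Assign L = (0, 0), Q = (1, 0), U = (0, 1) — the answer is frame-independent, so this choice is without loss of generality.
1. M lies on line LU with LM:MU = 5:(-1) ⇒ M = (0, 5/4)
2. Z lies on line QU with QZ:ZU = 1:4 ⇒ Z = (4/5, 1/5)
3. G is the centroid of triangle QUL ⇒ G = (1/3, 1/3)
4. A is the midpoint of QG ⇒ A = (2/3, 1/6)
5. N lies on line ZM with ZN:NM = 1:5 ⇒ N = (2/3, 3/8)
6. S is where the line through G parallel to NZ meets line ZU ⇒ S = (-11/15, 26/15)
through S parallel to NL: direction (-2/3, -3/8); meets AL at F = (-103/15, -103/60)
F = A + t·(L−A) with t = 113/10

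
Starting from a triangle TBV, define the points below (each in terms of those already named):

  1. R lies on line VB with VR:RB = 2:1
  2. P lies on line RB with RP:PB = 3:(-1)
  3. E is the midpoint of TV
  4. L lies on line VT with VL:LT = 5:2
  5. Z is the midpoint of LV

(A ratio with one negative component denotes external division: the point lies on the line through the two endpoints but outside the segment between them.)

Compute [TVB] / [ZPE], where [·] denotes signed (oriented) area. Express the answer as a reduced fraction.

Work in coordinates with T = (0, 0), B = (1, 0), V = (0, 1).
1. R lies on line VB with VR:RB = 2:1 ⇒ R = (2/3, 1/3)
2. P lies on line RB with RP:PB = 3:(-1) ⇒ P = (7/6, -1/6)
3. E is the midpoint of TV ⇒ E = (0, 1/2)
4. L lies on line VT with VL:LT = 5:2 ⇒ L = (0, 2/7)
5. Z is the midpoint of LV ⇒ Z = (0, 9/14)
2·[TVB] = -1, 2·[ZPE] = -1/6
[TVB]:[ZPE] = -1:-1/6 = 6

[TVB]:[ZPE] = 6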